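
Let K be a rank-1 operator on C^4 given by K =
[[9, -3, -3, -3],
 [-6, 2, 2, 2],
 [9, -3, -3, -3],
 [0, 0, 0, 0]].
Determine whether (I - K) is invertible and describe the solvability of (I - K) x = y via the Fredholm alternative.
(I - K) is invertible (det(I - K) = -7 ≠ 0), so for every y in C^4 the equation (I - K) x = y has a unique solution.

K has rank 1, so it is an outer product K = u v^T: every row of K is a multiple of one row vector. Reading off the entries, u = (3, -2, 3, 0) and v = (3, -1, -1, -1) (row i of K equals u_i·v^T). A rank-one matrix u v^T satisfies K u = u (v·u) and kills the (3)-dimensional subspace v^⊥, so its characteristic polynomial is lambda^3 (lambda - v·u) with v·u = tr K = 8. Hence the eigenvalues of I - K are 1 (multiplicity 3) and 1 - (8) = -7, so det(I - K) = -7. (Direct check: I - K =
[[-8, 3, 3, 3],
 [6, -1, -2, -2],
 [-9, 3, 4, 3],
 [0, 0, 0, 1]]
has determinant -7.) The finite-dimensional Fredholm alternative says: either (I - K) is invertible, or ker(I - K) ≠ {0} and then range(I - K) = ker((I - K)^*)^⊥, with dim ker(I - K) = dim ker((I - K)^*). Since det(I - K) ≠ 0, 1 is not an eigenvalue of K and ker(I - K) = {0}, so we are in the first case: for every y there is a unique x = (I - K)^(-1) y. Explicitly, by the Sherman–Morrison formula, (I - u v^T)^(-1) = I + u v^T/(1 - v·u), i.e. (I - K)^(-1) = I + K/(-7).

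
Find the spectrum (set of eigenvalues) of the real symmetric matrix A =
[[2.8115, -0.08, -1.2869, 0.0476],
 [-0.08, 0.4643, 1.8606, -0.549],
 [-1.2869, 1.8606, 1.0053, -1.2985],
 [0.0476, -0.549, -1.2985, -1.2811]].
sigma(A) ≈ {-2, -1, 2, 4}

A is real symmetric, so its spectrum consists of real eigenvalues. Expanding the characteristic polynomial of the displayed matrix gives
  det(λ I - A) = p(λ) = λ^4 + (-3)λ^3 + (-8)λ^2 + (12)λ + (16).
Solving p(λ) = 0 yields eigenvalues ≈ -2, -1, 2, 4. (A is shown rounded to 4 decimals, so these recover the underlying integer eigenvalues to within that precision.)
Verification: the trace of A = 3 equals the sum of eigenvalues 3, and det(A) ≈ 16.0000 matches the eigenvalue product 16.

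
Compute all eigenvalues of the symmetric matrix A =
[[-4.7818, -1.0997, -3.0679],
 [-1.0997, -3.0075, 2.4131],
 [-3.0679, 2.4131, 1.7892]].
sigma(A) ≈ {-6, -4, 4}

A is real symmetric, so its spectrum consists of real eigenvalues. Expanding the characteristic polynomial of the displayed matrix gives
  det(λ I - A) = p(λ) = λ^3 + (6)λ^2 + (-16)λ + (-96).
Solving p(λ) = 0 yields eigenvalues ≈ -6, -4, 4. (A is shown rounded to 4 decimals, so these recover the underlying integer eigenvalues to within that precision.)
Verification: the trace of A = -6 equals the sum of eigenvalues -6, and det(A) ≈ 96.0010 matches the eigenvalue product 96.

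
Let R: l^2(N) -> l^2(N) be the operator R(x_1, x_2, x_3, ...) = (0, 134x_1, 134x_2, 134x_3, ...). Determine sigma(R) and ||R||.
sigma(R) = closed disk {z in C : |z| ≤ 134}; ||R|| = 134

Note R = 134·U where U is the unit right shift (U x)_k = x_{k-1} (with x_0 := 0); so ||R|| = 134||U|| and sigma(R) = 134·sigma(U). ||R x||^2 = sum_{k≥1} |134x_k|^2 = 17956||x||^2, so ||R|| = 134 and sigma(R) ⊂ {|z| ≤ 134}. For any |lambda| < 134, the equation (R - lambda I) x = 0 forces x_1 = 0, then 134x_k = lambda x_{k+1} ⇒ x = 0, so R has no eigenvalues. But (R - lambda I) is not surjective for |lambda| < 134: solving (R - lambda I) x = e_1 would require x_n proportional to (lambda/134)^(-n), which is not in l^2. So every |lambda| < 134 lies in the residual spectrum. The boundary |lambda| = 134 is in the approximate point spectrum (the spectrum is closed). Hence sigma(R) is the closed disk of radius 134.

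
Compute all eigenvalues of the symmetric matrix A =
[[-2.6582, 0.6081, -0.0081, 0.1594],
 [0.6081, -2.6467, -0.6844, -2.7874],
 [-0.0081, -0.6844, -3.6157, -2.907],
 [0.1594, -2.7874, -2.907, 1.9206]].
sigma(A) ≈ {-6, -3, -2, 4}

A is real symmetric, so its spectrum consists of real eigenvalues. Expanding the characteristic polynomial of the displayed matrix gives
  det(λ I - A) = p(λ) = λ^4 + (7)λ^3 + (-8)λ^2 + (-108.0026)λ + (-144.0034).
Solving p(λ) = 0 yields eigenvalues ≈ -6, -3, -2, 4. (A is shown rounded to 4 decimals, so these recover the underlying integer eigenvalues to within that precision.)
Verification: the trace of A = -7 equals the sum of eigenvalues -7, and det(A) ≈ -144.0034 matches the eigenvalue product -144.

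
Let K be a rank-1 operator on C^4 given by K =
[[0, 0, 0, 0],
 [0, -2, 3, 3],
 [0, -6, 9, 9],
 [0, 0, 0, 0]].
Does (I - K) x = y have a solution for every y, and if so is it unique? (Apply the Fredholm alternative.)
(I - K) is invertible (det(I - K) = -6 ≠ 0), so for every y in C^4 the equation (I - K) x = y has a unique solution.

K has rank 1, so it is an outer product K = u v^T: every row of K is a multiple of one row vector. Reading off the entries, u = (0, 1, 3, 0) and v = (0, -2, 3, 3) (row i of K equals u_i·v^T). A rank-one matrix u v^T satisfies K u = u (v·u) and kills the (3)-dimensional subspace v^⊥, so its characteristic polynomial is lambda^3 (lambda - v·u) with v·u = tr K = 7. Hence the eigenvalues of I - K are 1 (multiplicity 3) and 1 - (7) = -6, so det(I - K) = -6. (Direct check: I - K =
[[1, 0, 0, 0],
 [0, 3, -3, -3],
 [0, 6, -8, -9],
 [0, 0, 0, 1]]
has determinant -6.) The finite-dimensional Fredholm alternative says: either (I - K) is invertible, or ker(I - K) ≠ {0} and then range(I - K) = ker((I - K)^*)^⊥, with dim ker(I - K) = dim ker((I - K)^*). Since det(I - K) ≠ 0, 1 is not an eigenvalue of K and ker(I - K) = {0}, so we are in the first case: for every y there is a unique x = (I - K)^(-1) y. Explicitly, by the Sherman–Morrison formula, (I - u v^T)^(-1) = I + u v^T/(1 - v·u), i.e. (I - K)^(-1) = I + K/(-6).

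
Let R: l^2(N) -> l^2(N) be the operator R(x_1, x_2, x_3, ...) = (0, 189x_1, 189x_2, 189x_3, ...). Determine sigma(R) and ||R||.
sigma(R) = closed disk {z in C : |z| ≤ 189}; ||R|| = 189

Note R = 189·U where U is the unit right shift (U x)_k = x_{k-1} (with x_0 := 0); so ||R|| = 189||U|| and sigma(R) = 189·sigma(U). ||R x||^2 = sum_{k≥1} |189x_k|^2 = 35721||x||^2, so ||R|| = 189 and sigma(R) ⊂ {|z| ≤ 189}. For any |lambda| < 189, the equation (R - lambda I) x = 0 forces x_1 = 0, then 189x_k = lambda x_{k+1} ⇒ x = 0, so R has no eigenvalues. But (R - lambda I) is not surjective for |lambda| < 189: solving (R - lambda I) x = e_1 would require x_n proportional to (lambda/189)^(-n), which is not in l^2. So every |lambda| < 189 lies in the residual spectrum. The boundary |lambda| = 189 is in the approximate point spectrum (the spectrum is closed). Hence sigma(R) is the closed disk of radius 189.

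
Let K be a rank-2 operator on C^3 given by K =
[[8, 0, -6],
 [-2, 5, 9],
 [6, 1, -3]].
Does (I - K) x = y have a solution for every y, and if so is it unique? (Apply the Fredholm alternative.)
(I - K) is invertible (det(I - K) = 19 ≠ 0), so for every y in C^3 the equation (I - K) x = y has a unique solution.

K has rank 2 and factors as K = U V^T = u1 v1^T + u2 v2^T with u1 = (-2, 3, -1), v1 = (-2, 1, 3), u2 = (2, 2, 2), v2 = (2, 1, 0) (multiplying out reproduces the displayed K). The nonzero eigenvalues of U V^T coincide with those of the 2 x 2 matrix G = V^T U = [[v1·u1, v1·u2], [v2·u1, v2·u2]] = [[4, 4], [-1, 6]], and by the Sylvester determinant identity det(I_3 - U V^T) = det(I_2 - V^T U) = det([[-3, -4], [1, -5]]) = (-3)(-5) - (-4)(1) = 19. (Direct check: I - K =
[[-7, 0, 6],
 [2, -4, -9],
 [-6, -1, 4]]
has determinant 19.) The finite-dimensional Fredholm alternative says: either (I - K) is invertible, or ker(I - K) ≠ {0} and then range(I - K) = ker((I - K)^*)^⊥, with dim ker(I - K) = dim ker((I - K)^*). Since det(I - K) ≠ 0, 1 is not an eigenvalue of K and ker(I - K) = {0}, so we are in the first case: for every y there is a unique x = (I - K)^(-1) y. (Explicitly, by the Woodbury identity, (I - U V^T)^(-1) = I + U (I_2 - G)^(-1) V^T.)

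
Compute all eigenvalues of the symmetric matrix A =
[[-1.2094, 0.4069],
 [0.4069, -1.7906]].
sigma(A) ≈ {-2, -1}

A is real symmetric, so its spectrum consists of real eigenvalues. Expanding the characteristic polynomial of the displayed matrix gives
  det(λ I - A) = p(λ) = λ^2 + (3)λ + (2).
Solving p(λ) = 0 yields eigenvalues ≈ -2, -1. (A is shown rounded to 4 decimals, so these recover the underlying integer eigenvalues to within that precision.)
Verification: the trace of A = -3 equals the sum of eigenvalues -3, and det(A) ≈ 2.0000 matches the eigenvalue product 2.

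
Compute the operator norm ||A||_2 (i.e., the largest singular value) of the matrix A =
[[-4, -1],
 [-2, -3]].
||A||_2 = sqrt((30 + sqrt(500))/2) ≈ 5.1167 (= sqrt(largest eigenvalue of A^T A))

||A||_2 = sigma_max(A) = sqrt(lambda_max(A^T A)). Form the symmetric matrix M = A^T A =
[[20, 10],
 [10, 10]].
Its characteristic polynomial (trace, determinant of M give the coefficients) is
  p(λ) = det(λ I - M) = λ^2 - 30λ + 100.
For λ^2 - 30λ + 100 the discriminant is 500. It is nonnegative but not a perfect square, so the roots are real and irrational: λ = (30 ± sqrt(500))/2 ≈ 26.1803, 3.8197.
So the eigenvalues of A^T A are ≈ 3.8197, 26.1803 (all ≥ 0, as they must be for A^T A). The largest is λ_max = (30 + sqrt(500))/2 ≈ 26.1803, hence ||A||_2 = sqrt(λ_max) = sqrt((30 + sqrt(500))/2) ≈ 5.1167.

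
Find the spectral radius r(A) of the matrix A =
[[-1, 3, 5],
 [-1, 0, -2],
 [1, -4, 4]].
r(A) ≈ 6.1653

The eigenvalues of A are the roots of its characteristic polynomial. With M = A (coefficients from the trace, the sum of principal 2x2 minors, and det A):
  p(λ) = det(λ I - M) = λ^3 - 3λ^2 - 14λ - 34.
No integer candidate from the rational root theorem (±divisors of 34) is a root, so the roots are irrational. The cubic discriminant is Δ = -47848 < 0, so there is one real root and a complex-conjugate pair. p(6) = -10 and p(7) = 64 have opposite signs, so a root lies in (6, 7); Newton's method refines it to λ ≈ 6.1653. Dividing out (λ - (6.1653)) leaves approximately λ^2 + 3.1653λ + 5.5148. For λ^2 + 3.1653λ + 5.5148 the discriminant is -12.0401. It is negative, so the remaining roots are the complex-conjugate pair λ ≈ -1.5826 ± 1.7349i. Their product equals the constant term, so |λ|^2 ≈ 5.5148 and |λ| ≈ 2.3484.
Thus the eigenvalues (to 4 decimals) are 6.1653 (modulus 6.1653); -1.5826 ± 1.7349i (modulus 2.3484). The spectral radius is the largest modulus: r(A) ≈ 6.1653. (Cross-check: r(A) ≤ ||A||_2 ≈ 6.7153; equality holds whenever A is normal, though it can also hold for some non-normal A.)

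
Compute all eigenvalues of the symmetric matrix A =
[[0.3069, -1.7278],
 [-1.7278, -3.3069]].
sigma(A) ≈ {-4, 1}

A is real symmetric, so its spectrum consists of real eigenvalues. Expanding the characteristic polynomial of the displayed matrix gives
  det(λ I - A) = p(λ) = λ^2 + (3)λ + (-4).
Solving p(λ) = 0 yields eigenvalues ≈ -4, 1. (A is shown rounded to 4 decimals, so these recover the underlying integer eigenvalues to within that precision.)
Verification: the trace of A = -3 equals the sum of eigenvalues -3, and det(A) ≈ -4.0002 matches the eigenvalue product -4.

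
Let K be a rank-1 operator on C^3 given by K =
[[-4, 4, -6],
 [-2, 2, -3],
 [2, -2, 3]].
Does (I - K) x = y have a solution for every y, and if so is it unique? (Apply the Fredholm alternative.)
(I - K) is singular (det(I - K) = 0, i.e. 1 ∈ sigma(K)). (I - K) x = y is solvable iff y ⊥ ker((I - K)^*) = span{(2, -2, 3)}, i.e. iff 2y_1 - 2y_2 + 3y_3 = 0. When solvable, the solutions are x = y + c·(-2, -1, 1), c arbitrary (ker(I - K) = span{(-2, -1, 1)}, dimension 1).

K has rank 1, so it is an outer product K = u v^T: every row of K is a multiple of one row vector. Reading off the entries, u = (-2, -1, 1) and v = (2, -2, 3) (row i of K equals u_i·v^T). A rank-one matrix u v^T satisfies K u = u (v·u) and kills the (2)-dimensional subspace v^⊥, so its characteristic polynomial is lambda^2 (lambda - v·u) with v·u = tr K = 1. Hence the eigenvalues of I - K are 1 (multiplicity 2) and 1 - (1) = 0, so det(I - K) = 0. (Direct check: I - K =
[[5, -4, 6],
 [2, -1, 3],
 [-2, 2, -2]]
has determinant 0.) So 1 is an eigenvalue of K and (I - K) is not invertible. The finite-dimensional Fredholm alternative says: either (I - K) is invertible, or ker(I - K) ≠ {0} and then range(I - K) = ker((I - K)^*)^⊥, with dim ker(I - K) = dim ker((I - K)^*). We are in the second case, so we need both kernels. Kernel of I - K: (I - K) u = u - u (v·u) = u - u = 0, so ker(I - K) = span{u} = span{(-2, -1, 1)} (it is exactly 1-dimensional because rank(I - K) = 2). Kernel of the adjoint: K is real, so (I - K)^* = I - K^T = I - v u^T, and (I - v u^T) v = v - v (u·v) = 0; hence ker((I - K)^*) = span{v} = span{(2, -2, 3)}. Therefore (I - K) x = y is solvable iff <y, v> = 0, i.e. iff 2y_1 - 2y_2 + 3y_3 = 0. When this holds, K y = u (v·y) = 0, so (I - K) y = y and x = y is a particular solution; the full solution set is the line x = y + c·u = y + c·(-2, -1, 1), c ∈ C.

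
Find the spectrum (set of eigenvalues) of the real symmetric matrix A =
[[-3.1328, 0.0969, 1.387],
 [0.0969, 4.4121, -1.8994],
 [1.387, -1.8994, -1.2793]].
sigma(A) ≈ {-4, -1, 5}

A is real symmetric, so its spectrum consists of real eigenvalues. Expanding the characteristic polynomial of the displayed matrix gives
  det(λ I - A) = p(λ) = λ^3 + (0)λ^2 + (-21)λ + (-19.9986).
Solving p(λ) = 0 yields eigenvalues ≈ -4, -1, 5. (A is shown rounded to 4 decimals, so these recover the underlying integer eigenvalues to within that precision.)
Verification: the trace of A = 0 equals the sum of eigenvalues 0, and det(A) ≈ 19.9986 matches the eigenvalue product 20.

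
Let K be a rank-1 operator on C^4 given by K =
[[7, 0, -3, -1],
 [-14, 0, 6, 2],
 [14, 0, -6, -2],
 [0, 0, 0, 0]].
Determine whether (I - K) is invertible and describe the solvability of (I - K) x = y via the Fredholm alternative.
(I - K) is singular (det(I - K) = 0, i.e. 1 ∈ sigma(K)). (I - K) x = y is solvable iff y ⊥ ker((I - K)^*) = span{(7, 0, -3, -1)}, i.e. iff 7y_1 - 3y_3 - y_4 = 0. When solvable, the solutions are x = y + c·(1, -2, 2, 0), c arbitrary (ker(I - K) = span{(1, -2, 2, 0)}, dimension 1).

K has rank 1, so it is an outer product K = u v^T: every row of K is a multiple of one row vector. Reading off the entries, u = (1, -2, 2, 0) and v = (7, 0, -3, -1) (row i of K equals u_i·v^T). A rank-one matrix u v^T satisfies K u = u (v·u) and kills the (3)-dimensional subspace v^⊥, so its characteristic polynomial is lambda^3 (lambda - v·u) with v·u = tr K = 1. Hence the eigenvalues of I - K are 1 (multiplicity 3) and 1 - (1) = 0, so det(I - K) = 0. (Direct check: I - K =
[[-6, 0, 3, 1],
 [14, 1, -6, -2],
 [-14, 0, 7, 2],
 [0, 0, 0, 1]]
has determinant 0.) So 1 is an eigenvalue of K and (I - K) is not invertible. The finite-dimensional Fredholm alternative says: either (I - K) is invertible, or ker(I - K) ≠ {0} and then range(I - K) = ker((I - K)^*)^⊥, with dim ker(I - K) = dim ker((I - K)^*). We are in the second case, so we need both kernels. Kernel of I - K: (I - K) u = u - u (v·u) = u - u = 0, so ker(I - K) = span{u} = span{(1, -2, 2, 0)} (it is exactly 1-dimensional because rank(I - K) = 3). Kernel of the adjoint: K is real, so (I - K)^* = I - K^T = I - v u^T, and (I - v u^T) v = v - v (u·v) = 0; hence ker((I - K)^*) = span{v} = span{(7, 0, -3, -1)}. Therefore (I - K) x = y is solvable iff <y, v> = 0, i.e. iff 7y_1 - 3y_3 - y_4 = 0. When this holds, K y = u (v·y) = 0, so (I - K) y = y and x = y is a particular solution; the full solution set is the line x = y + c·u = y + c·(1, -2, 2, 0), c ∈ C.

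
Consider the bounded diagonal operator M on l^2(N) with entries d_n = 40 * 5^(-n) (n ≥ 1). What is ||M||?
||M|| = 8 (attained at n = 1)

For M diagonal, ||M|| = sup_n |d_n|. The sequence d_n = 40 * 5^(-n) is positive and strictly decreasing (ratio 5^(-1) < 1), so the supremum is d_1 = 40/5 = 8. Hence ||M|| = 8.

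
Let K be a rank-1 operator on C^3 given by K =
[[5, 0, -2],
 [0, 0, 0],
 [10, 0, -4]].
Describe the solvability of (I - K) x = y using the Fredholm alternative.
(I - K) is singular (det(I - K) = 0, i.e. 1 ∈ sigma(K)). (I - K) x = y is solvable iff y ⊥ ker((I - K)^*) = span{(5, 0, -2)}, i.e. iff 5y_1 - 2y_3 = 0. When solvable, the solutions are x = y + c·(1, 0, 2), c arbitrary (ker(I - K) = span{(1, 0, 2)}, dimension 1).

K has rank 1, so it is an outer product K = u v^T: every row of K is a multiple of one row vector. Reading off the entries, u = (1, 0, 2) and v = (5, 0, -2) (row i of K equals u_i·v^T). A rank-one matrix u v^T satisfies K u = u (v·u) and kills the (2)-dimensional subspace v^⊥, so its characteristic polynomial is lambda^2 (lambda - v·u) with v·u = tr K = 1. Hence the eigenvalues of I - K are 1 (multiplicity 2) and 1 - (1) = 0, so det(I - K) = 0. (Direct check: I - K =
[[-4, 0, 2],
 [0, 1, 0],
 [-10, 0, 5]]
has determinant 0.) So 1 is an eigenvalue of K and (I - K) is not invertible. The finite-dimensional Fredholm alternative says: either (I - K) is invertible, or ker(I - K) ≠ {0} and then range(I - K) = ker((I - K)^*)^⊥, with dim ker(I - K) = dim ker((I - K)^*). We are in the second case, so we need both kernels. Kernel of I - K: (I - K) u = u - u (v·u) = u - u = 0, so ker(I - K) = span{u} = span{(1, 0, 2)} (it is exactly 1-dimensional because rank(I - K) = 2). Kernel of the adjoint: K is real, so (I - K)^* = I - K^T = I - v u^T, and (I - v u^T) v = v - v (u·v) = 0; hence ker((I - K)^*) = span{v} = span{(5, 0, -2)}. Therefore (I - K) x = y is solvable iff <y, v> = 0, i.e. iff 5y_1 - 2y_3 = 0. When this holds, K y = u (v·y) = 0, so (I - K) y = y and x = y is a particular solution; the full solution set is the line x = y + c·u = y + c·(1, 0, 2), c ∈ C.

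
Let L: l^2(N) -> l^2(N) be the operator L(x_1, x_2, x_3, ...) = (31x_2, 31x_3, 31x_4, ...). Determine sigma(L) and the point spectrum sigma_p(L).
sigma(L) = closed disk {z in C : |z| ≤ 31}; sigma_p(L) = open disk {z in C : |z| < 31}

Note L = 31·V where V is the unit left shift (V x)_k = x_{k+1}; so sigma(L) = 31·sigma(V) and ||L|| = 31||V||. ||L x||^2 = 961sum_{k≥2} |x_k|^2 ≤ 961||x||^2, with equality on {x : x_1 = 0}, so ||L|| = 31. For any lambda with |lambda| < 31, set r = lambda/31 (|r| < 1); the vector x = (1, r, r^2, ...) is in l^2 and satisfies L x = 31(r, r^2, ...) = lambda x, so lambda is an eigenvalue. On the boundary |lambda| = 31 the geometric series diverges, so no l^2 eigenvector exists, but these lambda lie in the approximate point spectrum. Hence sigma(L) is the closed disk of radius 31 and sigma_p(L) is the open disk.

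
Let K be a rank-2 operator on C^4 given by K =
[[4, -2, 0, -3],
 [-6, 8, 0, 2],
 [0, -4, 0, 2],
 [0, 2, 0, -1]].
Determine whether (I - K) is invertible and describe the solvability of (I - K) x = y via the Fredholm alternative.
(I - K) is invertible (det(I - K) = -6 ≠ 0), so for every y in C^4 the equation (I - K) x = y has a unique solution.

K has rank 2 and factors as K = U V^T = u1 v1^T + u2 v2^T with u1 = (1, 1, -2, 1), v1 = (0, 2, 0, -1), u2 = (2, -3, 0, 0), v2 = (2, -2, 0, -1) (multiplying out reproduces the displayed K). The nonzero eigenvalues of U V^T coincide with those of the 2 x 2 matrix G = V^T U = [[v1·u1, v1·u2], [v2·u1, v2·u2]] = [[1, -6], [-1, 10]], and by the Sylvester determinant identity det(I_4 - U V^T) = det(I_2 - V^T U) = det([[0, 6], [1, -9]]) = (0)(-9) - (6)(1) = -6. (Direct check: I - K =
[[-3, 2, 0, 3],
 [6, -7, 0, -2],
 [0, 4, 1, -2],
 [0, -2, 0, 2]]
has determinant -6.) The finite-dimensional Fredholm alternative says: either (I - K) is invertible, or ker(I - K) ≠ {0} and then range(I - K) = ker((I - K)^*)^⊥, with dim ker(I - K) = dim ker((I - K)^*). Since det(I - K) ≠ 0, 1 is not an eigenvalue of K and ker(I - K) = {0}, so we are in the first case: for every y there is a unique x = (I - K)^(-1) y. (Explicitly, by the Woodbury identity, (I - U V^T)^(-1) = I + U (I_2 - G)^(-1) V^T.)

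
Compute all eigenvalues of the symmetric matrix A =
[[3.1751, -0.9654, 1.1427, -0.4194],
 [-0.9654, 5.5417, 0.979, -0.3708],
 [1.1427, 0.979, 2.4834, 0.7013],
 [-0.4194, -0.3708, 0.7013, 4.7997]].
sigma(A) ≈ {1, 4, 5, 6}

A is real symmetric, so its spectrum consists of real eigenvalues. Expanding the characteristic polynomial of the displayed matrix gives
  det(λ I - A) = p(λ) = λ^4 + (-16)λ^3 + (88.9989)λ^2 + (-193.997)λ + (120).
Solving p(λ) = 0 yields eigenvalues ≈ 1, 4, 5, 6. (A is shown rounded to 4 decimals, so these recover the underlying integer eigenvalues to within that precision.)
Verification: the trace of A = 16 equals the sum of eigenvalues 16, and det(A) ≈ 119.9992 matches the eigenvalue product 120.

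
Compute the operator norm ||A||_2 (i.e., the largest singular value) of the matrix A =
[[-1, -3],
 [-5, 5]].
||A||_2 = sqrt((60 + sqrt(2000))/2) ≈ 7.2361 (= sqrt(largest eigenvalue of A^T A))

||A||_2 = sigma_max(A) = sqrt(lambda_max(A^T A)). Form the symmetric matrix M = A^T A =
[[26, -22],
 [-22, 34]].
Its characteristic polynomial (trace, determinant of M give the coefficients) is
  p(λ) = det(λ I - M) = λ^2 - 60λ + 400.
For λ^2 - 60λ + 400 the discriminant is 2000. It is nonnegative but not a perfect square, so the roots are real and irrational: λ = (60 ± sqrt(2000))/2 ≈ 52.3607, 7.6393.
So the eigenvalues of A^T A are ≈ 7.6393, 52.3607 (all ≥ 0, as they must be for A^T A). The largest is λ_max = (60 + sqrt(2000))/2 ≈ 52.3607, hence ||A||_2 = sqrt(λ_max) = sqrt((60 + sqrt(2000))/2) ≈ 7.2361.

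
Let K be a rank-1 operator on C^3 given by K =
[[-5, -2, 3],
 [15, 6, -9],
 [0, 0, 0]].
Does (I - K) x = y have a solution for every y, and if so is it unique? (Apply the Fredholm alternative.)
(I - K) is singular (det(I - K) = 0, i.e. 1 ∈ sigma(K)). (I - K) x = y is solvable iff y ⊥ ker((I - K)^*) = span{(-5, -2, 3)}, i.e. iff -5y_1 - 2y_2 + 3y_3 = 0. When solvable, the solutions are x = y + c·(1, -3, 0), c arbitrary (ker(I - K) = span{(1, -3, 0)}, dimension 1).

K has rank 1, so it is an outer product K = u v^T: every row of K is a multiple of one row vector. Reading off the entries, u = (1, -3, 0) and v = (-5, -2, 3) (row i of K equals u_i·v^T). A rank-one matrix u v^T satisfies K u = u (v·u) and kills the (2)-dimensional subspace v^⊥, so its characteristic polynomial is lambda^2 (lambda - v·u) with v·u = tr K = 1. Hence the eigenvalues of I - K are 1 (multiplicity 2) and 1 - (1) = 0, so det(I - K) = 0. (Direct check: I - K =
[[6, 2, -3],
 [-15, -5, 9],
 [0, 0, 1]]
has determinant 0.) So 1 is an eigenvalue of K and (I - K) is not invertible. The finite-dimensional Fredholm alternative says: either (I - K) is invertible, or ker(I - K) ≠ {0} and then range(I - K) = ker((I - K)^*)^⊥, with dim ker(I - K) = dim ker((I - K)^*). We are in the second case, so we need both kernels. Kernel of I - K: (I - K) u = u - u (v·u) = u - u = 0, so ker(I - K) = span{u} = span{(1, -3, 0)} (it is exactly 1-dimensional because rank(I - K) = 2). Kernel of the adjoint: K is real, so (I - K)^* = I - K^T = I - v u^T, and (I - v u^T) v = v - v (u·v) = 0; hence ker((I - K)^*) = span{v} = span{(-5, -2, 3)}. Therefore (I - K) x = y is solvable iff <y, v> = 0, i.e. iff -5y_1 - 2y_2 + 3y_3 = 0. When this holds, K y = u (v·y) = 0, so (I - K) y = y and x = y is a particular solution; the full solution set is the line x = y + c·u = y + c·(1, -3, 0), c ∈ C.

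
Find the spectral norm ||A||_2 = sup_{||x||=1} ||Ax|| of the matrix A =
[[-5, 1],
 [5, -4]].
||A||_2 = sqrt((67 + sqrt(3589))/2) ≈ 7.9658 (= sqrt(largest eigenvalue of A^T A))

||A||_2 = sigma_max(A) = sqrt(lambda_max(A^T A)). Form the symmetric matrix M = A^T A =
[[50, -25],
 [-25, 17]].
Its characteristic polynomial (trace, determinant of M give the coefficients) is
  p(λ) = det(λ I - M) = λ^2 - 67λ + 225.
For λ^2 - 67λ + 225 the discriminant is 3589. It is nonnegative but not a perfect square, so the roots are real and irrational: λ = (67 ± sqrt(3589))/2 ≈ 63.4541, 3.5459.
So the eigenvalues of A^T A are ≈ 3.5459, 63.4541 (all ≥ 0, as they must be for A^T A). The largest is λ_max = (67 + sqrt(3589))/2 ≈ 63.4541, hence ||A||_2 = sqrt(λ_max) = sqrt((67 + sqrt(3589))/2) ≈ 7.9658.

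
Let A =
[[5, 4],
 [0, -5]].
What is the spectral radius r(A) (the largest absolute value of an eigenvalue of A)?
r(A) = 5

The eigenvalues of A are the roots of its characteristic polynomial. With M = A (coefficients from the trace and determinant):
  p(λ) = det(λ I - M) = λ^2 - 25.
For λ^2 - 25 the discriminant is 100. It is a perfect square (10^2), so the roots are rational: λ = (0 ± 10)/2 = 5, -5.
Thus the eigenvalues (to 4 decimals) are 5 (modulus 5); -5 (modulus 5). The spectral radius is the largest modulus: r(A) = 5. (Cross-check: r(A) ≤ ||A||_2 ≈ 7.3852; equality holds whenever A is normal, though it can also hold for some non-normal A.)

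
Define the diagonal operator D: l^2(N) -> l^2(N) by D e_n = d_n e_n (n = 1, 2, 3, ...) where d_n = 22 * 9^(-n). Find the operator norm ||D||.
||D|| = 22/9 (attained at n = 1)

For D diagonal, ||D|| = sup_n |d_n|. The sequence d_n = 22 * 9^(-n) is positive and strictly decreasing (ratio 9^(-1) < 1), so the supremum is d_1 = 22/9. Hence ||D|| = 22/9.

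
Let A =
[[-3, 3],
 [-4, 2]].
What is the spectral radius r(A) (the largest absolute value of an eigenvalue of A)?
r(A) = sqrt(6) ≈ 2.4495

The eigenvalues of A are the roots of its characteristic polynomial. With M = A (coefficients from the trace and determinant):
  p(λ) = det(λ I - M) = λ^2 + λ + 6.
For λ^2 + λ + 6 the discriminant is -23. It is negative, so the roots are the complex-conjugate pair λ = -1/2 ± (sqrt(23)/2) i ≈ -0.5 ± 2.3979i. For a conjugate pair the product of the roots equals the constant term, so |λ|^2 = 6 and |λ| = sqrt(6) ≈ 2.4495.
Thus the eigenvalues (to 4 decimals) are -0.5 ± 2.3979i (modulus 2.4495). The spectral radius is the largest modulus: r(A) = sqrt(6) ≈ 2.4495. (Cross-check: r(A) ≤ ||A||_2 ≈ 6.085; equality holds whenever A is normal, though it can also hold for some non-normal A.)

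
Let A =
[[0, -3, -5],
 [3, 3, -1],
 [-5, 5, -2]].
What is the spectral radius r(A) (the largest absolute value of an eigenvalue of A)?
r(A) ≈ 6.3032

The eigenvalues of A are the roots of its characteristic polynomial. With M = A (coefficients from the trace, the sum of principal 2x2 minors, and det A):
  p(λ) = det(λ I - M) = λ^3 - λ^2 - 17λ + 183.
No integer candidate from the rational root theorem (±divisors of 183) is a root, so the roots are irrational. The cubic discriminant is Δ = -827532 < 0, so there is one real root and a complex-conjugate pair. p(-7) = -90 and p(-6) = 33 have opposite signs, so a root lies in (-7, -6); Newton's method refines it to λ ≈ -6.3032. Dividing out (λ - (-6.3032)) leaves approximately λ^2 - 7.3032λ + 29.033. For λ^2 - 7.3032λ + 29.033 the discriminant is -62.796. It is negative, so the remaining roots are the complex-conjugate pair λ ≈ 3.6516 ± 3.9622i. Their product equals the constant term, so |λ|^2 ≈ 29.033 and |λ| ≈ 5.3882.
Thus the eigenvalues (to 4 decimals) are -6.3032 (modulus 6.3032); 3.6516 ± 3.9622i (modulus 5.3882). The spectral radius is the largest modulus: r(A) ≈ 6.3032. (Cross-check: r(A) ≤ ||A||_2 ≈ 7.4437; equality holds whenever A is normal, though it can also hold for some non-normal A.)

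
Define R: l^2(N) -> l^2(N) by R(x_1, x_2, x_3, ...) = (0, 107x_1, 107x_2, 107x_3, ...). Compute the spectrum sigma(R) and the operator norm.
sigma(R) = closed disk {z in C : |z| ≤ 107}; ||R|| = 107

Note R = 107·U where U is the unit right shift (U x)_k = x_{k-1} (with x_0 := 0); so ||R|| = 107||U|| and sigma(R) = 107·sigma(U). ||R x||^2 = sum_{k≥1} |107x_k|^2 = 11449||x||^2, so ||R|| = 107 and sigma(R) ⊂ {|z| ≤ 107}. For any |lambda| < 107, the equation (R - lambda I) x = 0 forces x_1 = 0, then 107x_k = lambda x_{k+1} ⇒ x = 0, so R has no eigenvalues. But (R - lambda I) is not surjective for |lambda| < 107: solving (R - lambda I) x = e_1 would require x_n proportional to (lambda/107)^(-n), which is not in l^2. So every |lambda| < 107 lies in the residual spectrum. The boundary |lambda| = 107 is in the approximate point spectrum (the spectrum is closed). Hence sigma(R) is the closed disk of radius 107.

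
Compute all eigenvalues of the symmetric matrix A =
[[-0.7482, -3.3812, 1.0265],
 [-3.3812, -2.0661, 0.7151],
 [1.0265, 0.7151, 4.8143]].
sigma(A) ≈ {-5, 2, 5}

A is real symmetric, so its spectrum consists of real eigenvalues. Expanding the characteristic polynomial of the displayed matrix gives
  det(λ I - A) = p(λ) = λ^3 + (-2)λ^2 + (-25)λ + (50.0016).
Solving p(λ) = 0 yields eigenvalues ≈ -5, 2, 5. (A is shown rounded to 4 decimals, so these recover the underlying integer eigenvalues to within that precision.)
Verification: the trace of A = 2 equals the sum of eigenvalues 2, and det(A) ≈ -50.0016 matches the eigenvalue product -50.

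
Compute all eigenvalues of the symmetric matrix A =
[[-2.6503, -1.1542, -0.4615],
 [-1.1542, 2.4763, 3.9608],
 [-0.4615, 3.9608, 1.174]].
sigma(A) ≈ {-3, -2, 6}

A is real symmetric, so its spectrum consists of real eigenvalues. Expanding the characteristic polynomial of the displayed matrix gives
  det(λ I - A) = p(λ) = λ^3 + (-1)λ^2 + (-24)λ + (-36.001).
Solving p(λ) = 0 yields eigenvalues ≈ -3, -2, 6. (A is shown rounded to 4 decimals, so these recover the underlying integer eigenvalues to within that precision.)
Verification: the trace of A = 1 equals the sum of eigenvalues 1, and det(A) ≈ 36.0010 matches the eigenvalue product 36.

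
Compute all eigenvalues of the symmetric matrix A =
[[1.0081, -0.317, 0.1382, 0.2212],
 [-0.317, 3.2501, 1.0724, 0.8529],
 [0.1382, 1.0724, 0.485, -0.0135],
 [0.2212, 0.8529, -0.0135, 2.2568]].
sigma(A) ≈ {0, 1, 2, 4}

A is real symmetric, so its spectrum consists of real eigenvalues. Expanding the characteristic polynomial of the displayed matrix gives
  det(λ I - A) = p(λ) = λ^4 + (-7)λ^3 + (14)λ^2 + (-8)λ + (0).
Solving p(λ) = 0 yields eigenvalues ≈ 0, 1, 2, 4. (A is shown rounded to 4 decimals, so these recover the underlying integer eigenvalues to within that precision.)
Verification: the trace of A = 7 equals the sum of eigenvalues 7, and det(A) ≈ -0.0001 matches the eigenvalue product 0.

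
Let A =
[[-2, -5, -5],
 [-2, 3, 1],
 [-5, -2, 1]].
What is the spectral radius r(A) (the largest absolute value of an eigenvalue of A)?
r(A) ≈ 6.2997

The eigenvalues of A are the roots of its characteristic polynomial. With M = A (coefficients from the trace, the sum of principal 2x2 minors, and det A):
  p(λ) = det(λ I - M) = λ^3 - 2λ^2 - 38λ + 90.
No integer candidate from the rational root theorem (±divisors of 90) is a root, so the roots are irrational. The cubic discriminant is Δ = 132564 > 0, so there are three distinct real roots. p(-7) = -85 and p(-6) = 30 have opposite signs, so a root lies in (-7, -6); Newton's method refines it to λ ≈ -6.2997. p(2) = 14 and p(3) = -15 have opposite signs, so a root lies in (2, 3); Newton's method refines it to λ ≈ 2.4366. p(5) = -25 and p(6) = 6 have opposite signs, so a root lies in (5, 6); Newton's method refines it to λ ≈ 5.8631. Check (Vieta): the three roots sum to 2, matching tr M = 2.
Thus the eigenvalues (to 4 decimals) are -6.2997 (modulus 6.2997); 2.4366 (modulus 2.4366); 5.8631 (modulus 5.8631). The spectral radius is the largest modulus: r(A) ≈ 6.2997. (Cross-check: r(A) ≤ ||A||_2 ≈ 8.0242; equality holds whenever A is normal, though it can also hold for some non-normal A.)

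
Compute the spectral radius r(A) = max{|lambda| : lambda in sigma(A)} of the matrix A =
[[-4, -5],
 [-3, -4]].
r(A) = (8 + sqrt(60))/2 ≈ 7.873

The eigenvalues of A are the roots of its characteristic polynomial. With M = A (coefficients from the trace and determinant):
  p(λ) = det(λ I - M) = λ^2 + 8λ + 1.
For λ^2 + 8λ + 1 the discriminant is 60. It is nonnegative but not a perfect square, so the roots are real and irrational: λ = (-8 ± sqrt(60))/2 ≈ -0.127, -7.873.
Thus the eigenvalues (to 4 decimals) are -0.127 (modulus 0.127); -7.873 (modulus 7.873). The spectral radius is the largest modulus: r(A) = (8 + sqrt(60))/2 ≈ 7.873. (Cross-check: r(A) ≤ ||A||_2 ≈ 8.1231; equality holds whenever A is normal, though it can also hold for some non-normal A.)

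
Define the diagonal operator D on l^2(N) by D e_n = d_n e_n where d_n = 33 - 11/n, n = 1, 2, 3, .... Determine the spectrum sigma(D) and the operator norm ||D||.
sigma(D) = {33 - 11/n : n ≥ 1} ∪ {33}; ||D|| = 33

A bounded diagonal operator on l^2 with diagonal entries d_n has spectrum equal to the closure of {d_n : n ≥ 1}: every d_n is an eigenvalue (with eigenvector e_n), so {d_n} ⊂ sigma(D); the spectrum is closed, so its closure is too; and for lambda not in the closure, (D - lambda I) has bounded inverse (the diagonal entries 1/(d_n - lambda) are bounded). For our sequence d_n = 33 - 11/n, n = 1, 2, 3, ...:
  - {d_n} = {33 - 11/n : n ≥ 1}; the only limit point is 33
  - closure = {33 - 11/n : n ≥ 1} ∪ {33}
For the norm: a diagonal operator has ||D|| = sup_n |d_n|. Here d_n = 33 - 11/n increases monotonically from d_1 = 22 toward 33, with all terms in [22, 33); so sup_n |d_n| = 33 (the supremum is the limit, not attained). So ||D|| = 33.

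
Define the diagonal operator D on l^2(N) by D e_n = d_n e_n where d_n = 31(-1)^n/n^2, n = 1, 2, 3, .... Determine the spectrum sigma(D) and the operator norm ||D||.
sigma(D) = {31(-1)^n/n^2 : n ≥ 1} ∪ {0}; ||D|| = 31

A bounded diagonal operator on l^2 with diagonal entries d_n has spectrum equal to the closure of {d_n : n ≥ 1}: every d_n is an eigenvalue (with eigenvector e_n), so {d_n} ⊂ sigma(D); the spectrum is closed, so its closure is too; and for lambda not in the closure, (D - lambda I) has bounded inverse (the diagonal entries 1/(d_n - lambda) are bounded). For our sequence d_n = 31(-1)^n/n^2, n = 1, 2, 3, ...:
  - {d_n} = {31(-1)^n/n^2 : n ≥ 1}; the only limit point is 0
  - closure = {31(-1)^n/n^2 : n ≥ 1} ∪ {0}
For the norm: a diagonal operator has ||D|| = sup_n |d_n|. Here |d_n| = 31/n^2 is decreasing, so sup_n |d_n| = |d_1| = 31. So ||D|| = 31.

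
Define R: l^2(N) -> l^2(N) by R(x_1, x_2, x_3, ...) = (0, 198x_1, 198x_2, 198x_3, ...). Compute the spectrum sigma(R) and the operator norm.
sigma(R) = closed disk {z in C : |z| ≤ 198}; ||R|| = 198

Note R = 198·U where U is the unit right shift (U x)_k = x_{k-1} (with x_0 := 0); so ||R|| = 198||U|| and sigma(R) = 198·sigma(U). ||R x||^2 = sum_{k≥1} |198x_k|^2 = 39204||x||^2, so ||R|| = 198 and sigma(R) ⊂ {|z| ≤ 198}. For any |lambda| < 198, the equation (R - lambda I) x = 0 forces x_1 = 0, then 198x_k = lambda x_{k+1} ⇒ x = 0, so R has no eigenvalues. But (R - lambda I) is not surjective for |lambda| < 198: solving (R - lambda I) x = e_1 would require x_n proportional to (lambda/198)^(-n), which is not in l^2. So every |lambda| < 198 lies in the residual spectrum. The boundary |lambda| = 198 is in the approximate point spectrum (the spectrum is closed). Hence sigma(R) is the closed disk of radius 198.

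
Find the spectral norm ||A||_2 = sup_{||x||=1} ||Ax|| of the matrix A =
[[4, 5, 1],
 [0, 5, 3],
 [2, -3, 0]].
||A||_2 ≈ 8.3859 (= sqrt(largest eigenvalue of A^T A))

||A||_2 = sigma_max(A) = sqrt(lambda_max(A^T A)). Form the symmetric matrix M = A^T A =
[[20, 14, 4],
 [14, 59, 20],
 [4, 20, 10]].
Its characteristic polynomial (trace, sum of principal 2x2 minors, determinant of M give the coefficients) is
  p(λ) = det(λ I - M) = λ^3 - 89λ^2 + 1358λ - 3136.
No integer candidate from the rational root theorem (±divisors of 3136) is a root, so the roots are irrational. The cubic discriminant is Δ = 2303879844 > 0, so there are three distinct real roots. p(2) = -768 and p(3) = 164 have opposite signs, so a root lies in (2, 3); Newton's method refines it to λ ≈ 2.8107. p(15) = 584 and p(16) = -96 have opposite signs, so a root lies in (15, 16); Newton's method refines it to λ ≈ 15.866. p(70) = -1176 and p(71) = 2544 have opposite signs, so a root lies in (70, 71); Newton's method refines it to λ ≈ 70.3233. Check (Vieta): the three roots sum to 89, matching tr M = 89.
So the eigenvalues of A^T A are ≈ 2.8107, 15.866, 70.3233 (all ≥ 0, as they must be for A^T A). The largest is λ_max ≈ 70.3233, hence ||A||_2 = sqrt(λ_max) ≈ 8.3859.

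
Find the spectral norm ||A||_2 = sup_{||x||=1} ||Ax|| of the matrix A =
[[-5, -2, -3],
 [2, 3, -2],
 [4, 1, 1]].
||A||_2 ≈ 7.6906 (= sqrt(largest eigenvalue of A^T A))

||A||_2 = sigma_max(A) = sqrt(lambda_max(A^T A)). Form the symmetric matrix M = A^T A =
[[45, 20, 15],
 [20, 14, 1],
 [15, 1, 14]].
Its characteristic polynomial (trace, sum of principal 2x2 minors, determinant of M give the coefficients) is
  p(λ) = det(λ I - M) = λ^3 - 73λ^2 + 830λ - 625.
No integer candidate from the rational root theorem (±divisors of 625) is a root, so the roots are irrational. The cubic discriminant is Δ = 1082548225 > 0, so there are three distinct real roots. p(0) = -625 and p(1) = 133 have opposite signs, so a root lies in (0, 1); Newton's method refines it to λ ≈ 0.8101. p(13) = 25 and p(14) = -569 have opposite signs, so a root lies in (13, 14); Newton's method refines it to λ ≈ 13.0444. p(59) = -389 and p(60) = 2375 have opposite signs, so a root lies in (59, 60); Newton's method refines it to λ ≈ 59.1455. Check (Vieta): the three roots sum to 73, matching tr M = 73.
So the eigenvalues of A^T A are ≈ 0.8101, 13.0444, 59.1455 (all ≥ 0, as they must be for A^T A). The largest is λ_max ≈ 59.1455, hence ||A||_2 = sqrt(λ_max) ≈ 7.6906.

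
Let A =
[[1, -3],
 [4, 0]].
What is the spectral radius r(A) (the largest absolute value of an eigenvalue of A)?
r(A) = sqrt(12) ≈ 3.4641

The eigenvalues of A are the roots of its characteristic polynomial. With M = A (coefficients from the trace and determinant):
  p(λ) = det(λ I - M) = λ^2 - λ + 12.
For λ^2 - λ + 12 the discriminant is -47. It is negative, so the roots are the complex-conjugate pair λ = 1/2 ± (sqrt(47)/2) i ≈ 0.5 ± 3.4278i. For a conjugate pair the product of the roots equals the constant term, so |λ|^2 = 12 and |λ| = sqrt(12) ≈ 3.4641.
Thus the eigenvalues (to 4 decimals) are 0.5 ± 3.4278i (modulus 3.4641). The spectral radius is the largest modulus: r(A) = sqrt(12) ≈ 3.4641. (Cross-check: r(A) ≤ ||A||_2 ≈ 4.2426; equality holds whenever A is normal, though it can also hold for some non-normal A.)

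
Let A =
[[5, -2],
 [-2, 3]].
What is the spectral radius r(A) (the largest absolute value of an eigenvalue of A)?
r(A) = (8 + sqrt(20))/2 ≈ 6.2361

The eigenvalues of A are the roots of its characteristic polynomial. With M = A (coefficients from the trace and determinant):
  p(λ) = det(λ I - M) = λ^2 - 8λ + 11.
For λ^2 - 8λ + 11 the discriminant is 20. It is nonnegative but not a perfect square, so the roots are real and irrational: λ = (8 ± sqrt(20))/2 ≈ 6.2361, 1.7639.
Thus the eigenvalues (to 4 decimals) are 6.2361 (modulus 6.2361); 1.7639 (modulus 1.7639). The spectral radius is the largest modulus: r(A) = (8 + sqrt(20))/2 ≈ 6.2361. (Cross-check: r(A) ≤ ||A||_2 ≈ 6.2361; equality holds whenever A is normal, though it can also hold for some non-normal A.)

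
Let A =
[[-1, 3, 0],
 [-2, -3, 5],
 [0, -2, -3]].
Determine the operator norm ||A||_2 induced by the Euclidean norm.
||A||_2 ≈ 6.4563 (= sqrt(largest eigenvalue of A^T A))

||A||_2 = sigma_max(A) = sqrt(lambda_max(A^T A)). Form the symmetric matrix M = A^T A =
[[5, 3, -10],
 [3, 22, -9],
 [-10, -9, 34]].
Its characteristic polynomial (trace, sum of principal 2x2 minors, determinant of M give the coefficients) is
  p(λ) = det(λ I - M) = λ^3 - 61λ^2 + 838λ - 1369.
No integer candidate from the rational root theorem (±divisors of 1369) is a root, so the roots are irrational. The cubic discriminant is Δ = 225227489 > 0, so there are three distinct real roots. p(1) = -591 and p(2) = 71 have opposite signs, so a root lies in (1, 2); Newton's method refines it to λ ≈ 1.8841. p(17) = 161 and p(18) = -217 have opposite signs, so a root lies in (17, 18); Newton's method refines it to λ ≈ 17.4315. p(41) = -631 and p(42) = 311 have opposite signs, so a root lies in (41, 42); Newton's method refines it to λ ≈ 41.6845. Check (Vieta): the three roots sum to 61, matching tr M = 61.
So the eigenvalues of A^T A are ≈ 1.8841, 17.4315, 41.6845 (all ≥ 0, as they must be for A^T A). The largest is λ_max ≈ 41.6845, hence ||A||_2 = sqrt(λ_max) ≈ 6.4563.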